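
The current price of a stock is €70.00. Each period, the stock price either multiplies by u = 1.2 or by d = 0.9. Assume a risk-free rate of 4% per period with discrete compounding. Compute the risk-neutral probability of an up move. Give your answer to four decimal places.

p = 0.4667

Risk-neutral probability p = (1 + 0.04 − 0.9)/(1.2 − 0.9) = 0.1400/0.3000 = 0.4667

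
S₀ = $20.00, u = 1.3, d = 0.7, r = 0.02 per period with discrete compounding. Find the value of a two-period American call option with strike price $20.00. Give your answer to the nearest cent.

$3.77

Risk-neutral probability p = (1 + 0.02 − 0.7)/(1.3 − 0.7) = 0.3200/0.6000 = 0.5333
Terminal stock prices: S_uu = 33.8, S_ud = 18.2, S_dd = 9.8
Terminal payoffs (S − K): max(13.8, 0) = 13.8, max(-1.8, 0) = 0, max(-10.2, 0) = 0
Node u (S = 26): continuation = 1/1.02·[0.5333·13.8000 + 0.4667·0.0000] = 7.2157; exercise value = 6.0000 ≤ continuation, so V_u = 7.2157
Node d (S = 14): continuation = 1/1.02·[0.5333·0.0000 + 0.4667·0.0000] = 0.0000; exercise value = 0.0000 ≤ continuation, so V_d = 0.0000
Node 0 (S = 20): continuation = 1/1.02·[0.5333·7.2157 + 0.4667·0.0000] = 3.7729; exercise value = 0.0000 ≤ continuation, so V_0 = 3.7729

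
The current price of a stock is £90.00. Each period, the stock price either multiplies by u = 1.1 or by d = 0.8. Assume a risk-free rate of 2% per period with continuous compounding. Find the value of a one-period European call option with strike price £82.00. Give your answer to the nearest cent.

Risk-neutral probability p = (e^0.02 − 0.8)/(1.1 − 0.8) = 0.2202/0.3000 = 0.7340
Terminal stock prices: S_u = 99, S_d = 72
Terminal payoffs (S − K): max(17, 0) = 17, max(-10, 0) = 0
Node 0 (S = 90): V_0 = e^(−0.02)·[0.7340·17.0000 + 0.2660·0.0000] = 12.2310

£12.23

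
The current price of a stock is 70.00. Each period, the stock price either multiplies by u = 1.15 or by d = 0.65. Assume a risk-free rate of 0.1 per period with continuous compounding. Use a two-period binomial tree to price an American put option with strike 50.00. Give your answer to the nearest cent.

0.37

Risk-neutral probability p = (e^0.1 − 0.65)/(1.15 − 0.65) = 0.4552/0.5000 = 0.9103
Terminal stock prices: S_uu = 92.57, S_ud = 52.33, S_dd = 29.58
Terminal payoffs (K − S): max(-42.57, 0) = 0, max(-2.325, 0) = 0, max(20.42, 0) = 20.42
Node u (S = 80.5): continuation = e^(−0.1)·[0.9103·0.0000 + 0.0897·0.0000] = 0.0000; exercise value = 0.0000 ≤ continuation, so V_u = 0.0000
Node d (S = 45.5): continuation = e^(−0.1)·[0.9103·0.0000 + 0.0897·20.4250] = 1.6570; exercise value = 4.5000 > continuation, so V_d = 4.5000 (exercise)
Node 0 (S = 70): continuation = e^(−0.1)·[0.9103·0.0000 + 0.0897·4.5000] = 0.3651; exercise value = 0.0000 ≤ continuation, so V_0 = 0.3651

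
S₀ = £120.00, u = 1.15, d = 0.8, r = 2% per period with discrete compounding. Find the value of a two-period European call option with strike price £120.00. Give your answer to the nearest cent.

Risk-neutral probability p = (1 + 0.02 − 0.8)/(1.15 − 0.8) = 0.2200/0.3500 = 0.6286
Terminal stock prices: S_uu = 158.7, S_ud = 110.4, S_dd = 76.8
Terminal payoffs (S − K): max(38.7, 0) = 38.7, max(-9.6, 0) = 0, max(-43.2, 0) = 0
Node u (S = 138): V_u = 1/1.02·[0.6286·38.7000 + 0.3714·0.0000] = 23.8487
Node d (S = 96): V_d = 1/1.02·[0.6286·0.0000 + 0.3714·0.0000] = 0.0000
Node 0 (S = 120): V_0 = 1/1.02·[0.6286·23.8487 + 0.3714·0.0000] = 14.6967

£14.70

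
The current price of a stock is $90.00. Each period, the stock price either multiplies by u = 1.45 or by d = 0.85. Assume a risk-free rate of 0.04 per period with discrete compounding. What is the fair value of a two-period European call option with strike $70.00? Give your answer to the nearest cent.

Risk-neutral probability p = (1 + 0.04 − 0.85)/(1.45 − 0.85) = 0.1900/0.6000 = 0.3167
Terminal stock prices: S_uu = 189.2, S_ud = 110.9, S_dd = 65.02
Terminal payoffs (S − K): max(119.2, 0) = 119.2, max(40.92, 0) = 40.92, max(-4.975, 0) = 0
Node u (S = 130.5): V_u = 1/1.04·[0.3167·119.2250 + 0.6833·40.9250] = 63.1923
Node d (S = 76.5): V_d = 1/1.04·[0.3167·40.9250 + 0.6833·0.0000] = 12.4611
Node 0 (S = 90): V_0 = 1/1.04·[0.3167·63.1923 + 0.6833·12.4611] = 27.4289

$27.43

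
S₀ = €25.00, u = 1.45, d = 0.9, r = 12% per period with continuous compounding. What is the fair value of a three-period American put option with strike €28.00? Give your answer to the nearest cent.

€3.00

Risk-neutral probability p = (e^0.12 − 0.9)/(1.45 − 0.9) = 0.2275/0.5500 = 0.4136
Terminal stock prices: S_uuu = 76.22, S_uud = 47.31, S_udd = 29.36, S_ddd = 18.23
Terminal payoffs (K − S): max(-48.22, 0) = 0, max(-19.31, 0) = 0, max(-1.363, 0) = 0, max(9.775, 0) = 9.775
Node uu (S = 52.56): continuation = e^(−0.12)·[0.4136·0.0000 + 0.5864·0.0000] = 0.0000; exercise value = 0.0000 ≤ continuation, so V_uu = 0.0000
Node ud (S = 32.62): continuation = e^(−0.12)·[0.4136·0.0000 + 0.5864·0.0000] = 0.0000; exercise value = 0.0000 ≤ continuation, so V_ud = 0.0000
Node dd (S = 20.25): continuation = e^(−0.12)·[0.4136·0.0000 + 0.5864·9.7750] = 5.0836; exercise value = 7.7500 > continuation, so V_dd = 7.7500 (exercise)
Node u (S = 36.25): continuation = e^(−0.12)·[0.4136·0.0000 + 0.5864·0.0000] = 0.0000; exercise value = 0.0000 ≤ continuation, so V_u = 0.0000
Node d (S = 22.5): continuation = e^(−0.12)·[0.4136·0.0000 + 0.5864·7.7500] = 4.0305; exercise value = 5.5000 > continuation, so V_d = 5.5000 (exercise)
Node 0 (S = 25): continuation = e^(−0.12)·[0.4136·0.0000 + 0.5864·5.5000] = 2.8603; exercise value = 3.0000 > continuation, so V_0 = 3.0000 (exercise)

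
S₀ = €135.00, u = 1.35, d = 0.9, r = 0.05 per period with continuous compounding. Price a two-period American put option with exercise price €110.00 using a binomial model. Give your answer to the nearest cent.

€0.26

Risk-neutral probability p = (e^0.05 − 0.9)/(1.35 − 0.9) = 0.1513/0.4500 = 0.3362
Terminal stock prices: S_uu = 246, S_ud = 164, S_dd = 109.4
Terminal payoffs (K − S): max(-136, 0) = 0, max(-54.03, 0) = 0, max(0.65, 0) = 0.65
Node u (S = 182.2): continuation = e^(−0.05)·[0.3362·0.0000 + 0.6638·0.0000] = 0.0000; exercise value = 0.0000 ≤ continuation, so V_u = 0.0000
Node d (S = 121.5): continuation = e^(−0.05)·[0.3362·0.0000 + 0.6638·0.6500] = 0.4105; exercise value = 0.0000 ≤ continuation, so V_d = 0.4105
Node 0 (S = 135): continuation = e^(−0.05)·[0.3362·0.0000 + 0.6638·0.4105] = 0.2592; exercise value = 0.0000 ≤ continuation, so V_0 = 0.2592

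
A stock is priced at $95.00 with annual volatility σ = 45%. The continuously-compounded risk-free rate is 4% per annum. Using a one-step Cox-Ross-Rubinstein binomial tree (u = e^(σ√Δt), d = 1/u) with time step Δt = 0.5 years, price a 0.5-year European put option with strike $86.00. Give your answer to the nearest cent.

CRR parameters: u = e^(σ√Δt) = e^(0.45·√0.5) = 1.3746, d = 1/u = 0.7275
Per-period rate: rΔt = 0.04·0.5 = 0.02, so R = e^0.02 = 1.0202
Risk-neutral probability p = (e^0.02 − 0.7275)/(1.3746 − 0.7275) = 0.2927/0.6472 = 0.4523
Terminal stock prices: S_u = 130.6, S_d = 69.11
Terminal payoffs (K − S): max(-44.59, 0) = 0, max(16.89, 0) = 16.89
Node 0 (S = 95): V_0 = e^(−0.02)·[0.4523·0.0000 + 0.5477·16.8914] = 9.0678

$9.07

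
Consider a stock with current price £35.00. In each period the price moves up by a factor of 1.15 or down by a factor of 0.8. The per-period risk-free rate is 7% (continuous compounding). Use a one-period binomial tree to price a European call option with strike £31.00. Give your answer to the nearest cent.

£6.72

Risk-neutral probability p = (e^0.07 − 0.8)/(1.15 − 0.8) = 0.2725/0.3500 = 0.7786
Terminal stock prices: S_u = 40.25, S_d = 28
Terminal payoffs (S − K): max(9.25, 0) = 9.25, max(-3, 0) = 0
Node 0 (S = 35): V_0 = e^(−0.07)·[0.7786·9.2500 + 0.2214·0.0000] = 6.7151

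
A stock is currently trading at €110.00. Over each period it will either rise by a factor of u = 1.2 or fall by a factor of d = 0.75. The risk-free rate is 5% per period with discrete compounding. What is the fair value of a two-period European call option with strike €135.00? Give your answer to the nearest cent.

€9.43

Risk-neutral probability p = (1 + 0.05 − 0.75)/(1.2 − 0.75) = 0.3000/0.4500 = 0.6667
Terminal stock prices: S_uu = 158.4, S_ud = 99, S_dd = 61.88
Terminal payoffs (S − K): max(23.4, 0) = 23.4, max(-36, 0) = 0, max(-73.12, 0) = 0
Node u (S = 132): V_u = 1/1.05·[0.6667·23.4000 + 0.3333·0.0000] = 14.8571
Node d (S = 82.5): V_d = 1/1.05·[0.6667·0.0000 + 0.3333·0.0000] = 0.0000
Node 0 (S = 110): V_0 = 1/1.05·[0.6667·14.8571 + 0.3333·0.0000] = 9.4331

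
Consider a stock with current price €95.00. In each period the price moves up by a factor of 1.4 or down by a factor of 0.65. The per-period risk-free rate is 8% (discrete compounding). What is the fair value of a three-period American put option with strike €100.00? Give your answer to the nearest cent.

€18.74

Risk-neutral probability p = (1 + 0.08 − 0.65)/(1.4 − 0.65) = 0.4300/0.7500 = 0.5733
Terminal stock prices: S_uuu = 260.7, S_uud = 121, S_udd = 56.19, S_ddd = 26.09
Terminal payoffs (K − S): max(-160.7, 0) = 0, max(-21.03, 0) = 0, max(43.81, 0) = 43.81, max(73.91, 0) = 73.91
Node uu (S = 186.2): continuation = 1/1.08·[0.5733·0.0000 + 0.4267·0.0000] = 0.0000; exercise value = 0.0000 ≤ continuation, so V_uu = 0.0000
Node ud (S = 86.45): continuation = 1/1.08·[0.5733·0.0000 + 0.4267·43.8075] = 17.3067; exercise value = 13.5500 ≤ continuation, so V_ud = 17.3067
Node dd (S = 40.14): continuation = 1/1.08·[0.5733·43.8075 + 0.4267·73.9106] = 52.4551; exercise value = 59.8625 > continuation, so V_dd = 59.8625 (exercise)
Node u (S = 133): continuation = 1/1.08·[0.5733·0.0000 + 0.4267·17.3067] = 6.8372; exercise value = 0.0000 ≤ continuation, so V_u = 6.8372
Node d (S = 61.75): continuation = 1/1.08·[0.5733·17.3067 + 0.4267·59.8625] = 32.8369; exercise value = 38.2500 > continuation, so V_d = 38.2500 (exercise)
Node 0 (S = 95): continuation = 1/1.08·[0.5733·6.8372 + 0.4267·38.2500] = 18.7407; exercise value = 5.0000 ≤ continuation, so V_0 = 18.7407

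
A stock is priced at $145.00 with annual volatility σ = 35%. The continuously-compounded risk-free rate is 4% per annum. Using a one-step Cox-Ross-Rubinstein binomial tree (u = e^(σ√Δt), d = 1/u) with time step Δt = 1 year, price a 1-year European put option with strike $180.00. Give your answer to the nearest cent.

CRR parameters: u = e^(σ√Δt) = e^(0.35·√1) = 1.4191, d = 1/u = 0.7047
Per-period rate: rΔt = 0.04·1 = 0.04, so R = e^0.04 = 1.0408
Risk-neutral probability p = (e^0.04 − 0.7047)/(1.4191 − 0.7047) = 0.3361/0.7144 = 0.4705
Terminal stock prices: S_u = 205.8, S_d = 102.2
Terminal payoffs (K − S): max(-25.76, 0) = 0, max(77.82, 0) = 77.82
Node 0 (S = 145): V_0 = e^(−0.04)·[0.4705·0.0000 + 0.5295·77.8202] = 39.5894

$39.59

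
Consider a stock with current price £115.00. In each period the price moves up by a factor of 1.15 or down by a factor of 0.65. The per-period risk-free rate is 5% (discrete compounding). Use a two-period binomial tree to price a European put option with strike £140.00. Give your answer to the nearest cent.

£19.00

Risk-neutral probability p = (1 + 0.05 − 0.65)/(1.15 − 0.65) = 0.4000/0.5000 = 0.8000
Terminal stock prices: S_uu = 152.1, S_ud = 85.96, S_dd = 48.59
Terminal payoffs (K − S): max(-12.09, 0) = 0, max(54.04, 0) = 54.04, max(91.41, 0) = 91.41
Node u (S = 132.2): V_u = 1/1.05·[0.8000·0.0000 + 0.2000·54.0375] = 10.2929
Node d (S = 74.75): V_d = 1/1.05·[0.8000·54.0375 + 0.2000·91.4125] = 58.5833
Node 0 (S = 115): V_0 = 1/1.05·[0.8000·10.2929 + 0.2000·58.5833] = 19.0009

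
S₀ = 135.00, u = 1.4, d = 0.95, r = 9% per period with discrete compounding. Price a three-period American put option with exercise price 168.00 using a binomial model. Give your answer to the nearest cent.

33.00

Risk-neutral probability p = (1 + 0.09 − 0.95)/(1.4 − 0.95) = 0.1400/0.4500 = 0.3111
Terminal stock prices: S_uuu = 370.4, S_uud = 251.4, S_udd = 170.6, S_ddd = 115.7
Terminal payoffs (K − S): max(-202.4, 0) = 0, max(-83.37, 0) = 0, max(-2.572, 0) = 0, max(52.25, 0) = 52.25
Node uu (S = 264.6): continuation = 1/1.09·[0.3111·0.0000 + 0.6889·0.0000] = 0.0000; exercise value = 0.0000 ≤ continuation, so V_uu = 0.0000
Node ud (S = 179.5): continuation = 1/1.09·[0.3111·0.0000 + 0.6889·0.0000] = 0.0000; exercise value = 0.0000 ≤ continuation, so V_ud = 0.0000
Node dd (S = 121.8): continuation = 1/1.09·[0.3111·0.0000 + 0.6889·52.2544] = 33.0252; exercise value = 46.1625 > continuation, so V_dd = 46.1625 (exercise)
Node u (S = 189): continuation = 1/1.09·[0.3111·0.0000 + 0.6889·0.0000] = 0.0000; exercise value = 0.0000 ≤ continuation, so V_u = 0.0000
Node d (S = 128.2): continuation = 1/1.09·[0.3111·0.0000 + 0.6889·46.1625] = 29.1751; exercise value = 39.7500 > continuation, so V_d = 39.7500 (exercise)
Node 0 (S = 135): continuation = 1/1.09·[0.3111·0.0000 + 0.6889·39.7500] = 25.1223; exercise value = 33.0000 > continuation, so V_0 = 33.0000 (exercise)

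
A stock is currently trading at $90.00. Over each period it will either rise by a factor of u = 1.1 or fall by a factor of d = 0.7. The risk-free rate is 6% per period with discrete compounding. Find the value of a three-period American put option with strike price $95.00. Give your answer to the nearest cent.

Risk-neutral probability p = (1 + 0.06 − 0.7)/(1.1 − 0.7) = 0.3600/0.4000 = 0.9000
Terminal stock prices: S_uuu = 119.8, S_uud = 76.23, S_udd = 48.51, S_ddd = 30.87
Terminal payoffs (K − S): max(-24.79, 0) = 0, max(18.77, 0) = 18.77, max(46.49, 0) = 46.49, max(64.13, 0) = 64.13
Node uu (S = 108.9): continuation = 1/1.06·[0.9000·0.0000 + 0.1000·18.7700] = 1.7708; exercise value = 0.0000 ≤ continuation, so V_uu = 1.7708
Node ud (S = 69.3): continuation = 1/1.06·[0.9000·18.7700 + 0.1000·46.4900] = 20.3226; exercise value = 25.7000 > continuation, so V_ud = 25.7000 (exercise)
Node dd (S = 44.1): continuation = 1/1.06·[0.9000·46.4900 + 0.1000·64.1300] = 45.5226; exercise value = 50.9000 > continuation, so V_dd = 50.9000 (exercise)
Node u (S = 99): continuation = 1/1.06·[0.9000·1.7708 + 0.1000·25.7000] = 3.9280; exercise value = 0.0000 ≤ continuation, so V_u = 3.9280
Node d (S = 63): continuation = 1/1.06·[0.9000·25.7000 + 0.1000·50.9000] = 26.6226; exercise value = 32.0000 > continuation, so V_d = 32.0000 (exercise)
Node 0 (S = 90): continuation = 1/1.06·[0.9000·3.9280 + 0.1000·32.0000] = 6.3540; exercise value = 5.0000 ≤ continuation, so V_0 = 6.3540

$6.35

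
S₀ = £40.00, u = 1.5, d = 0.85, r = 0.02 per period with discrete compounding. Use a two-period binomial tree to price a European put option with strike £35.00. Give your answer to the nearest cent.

Risk-neutral probability p = (1 + 0.02 − 0.85)/(1.5 − 0.85) = 0.1700/0.6500 = 0.2615
Terminal stock prices: S_uu = 90, S_ud = 51, S_dd = 28.9
Terminal payoffs (K − S): max(-55, 0) = 0, max(-16, 0) = 0, max(6.1, 0) = 6.1
Node u (S = 60): V_u = 1/1.02·[0.2615·0.0000 + 0.7385·0.0000] = 0.0000
Node d (S = 34): V_d = 1/1.02·[0.2615·0.0000 + 0.7385·6.1000] = 4.4163
Node 0 (S = 40): V_0 = 1/1.02·[0.2615·0.0000 + 0.7385·4.4163] = 3.1973

£3.20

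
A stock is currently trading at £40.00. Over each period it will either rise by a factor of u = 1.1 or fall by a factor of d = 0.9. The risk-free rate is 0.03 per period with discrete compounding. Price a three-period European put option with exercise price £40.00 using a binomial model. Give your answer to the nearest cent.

£1.38

Risk-neutral probability p = (1 + 0.03 − 0.9)/(1.1 − 0.9) = 0.1300/0.2000 = 0.6500
Terminal stock prices: S_uuu = 53.24, S_uud = 43.56, S_udd = 35.64, S_ddd = 29.16
Terminal payoffs (K − S): max(-13.24, 0) = 0, max(-3.56, 0) = 0, max(4.36, 0) = 4.36, max(10.84, 0) = 10.84
Node uu (S = 48.4): V_uu = 1/1.03·[0.6500·0.0000 + 0.3500·0.0000] = 0.0000
Node ud (S = 39.6): V_ud = 1/1.03·[0.6500·0.0000 + 0.3500·4.3600] = 1.4816
Node dd (S = 32.4): V_dd = 1/1.03·[0.6500·4.3600 + 0.3500·10.8400] = 6.4350
Node u (S = 44): V_u = 1/1.03·[0.6500·0.0000 + 0.3500·1.4816] = 0.5034
Node d (S = 36): V_d = 1/1.03·[0.6500·1.4816 + 0.3500·6.4350] = 3.1216
Node 0 (S = 40): V_0 = 1/1.03·[0.6500·0.5034 + 0.3500·3.1216] = 1.3784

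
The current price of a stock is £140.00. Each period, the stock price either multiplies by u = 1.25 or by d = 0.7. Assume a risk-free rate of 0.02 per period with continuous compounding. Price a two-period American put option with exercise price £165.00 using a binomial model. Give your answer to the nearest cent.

£37.37

Risk-neutral probability p = (e^0.02 − 0.7)/(1.25 − 0.7) = 0.3202/0.5500 = 0.5822
Terminal stock prices: S_uu = 218.8, S_ud = 122.5, S_dd = 68.6
Terminal payoffs (K − S): max(-53.75, 0) = 0, max(42.5, 0) = 42.5, max(96.4, 0) = 96.4
Node u (S = 175): continuation = e^(−0.02)·[0.5822·0.0000 + 0.4178·42.5000] = 17.4056; exercise value = 0.0000 ≤ continuation, so V_u = 17.4056
Node d (S = 98): continuation = e^(−0.02)·[0.5822·42.5000 + 0.4178·96.4000] = 63.7328; exercise value = 67.0000 > continuation, so V_d = 67.0000 (exercise)
Node 0 (S = 140): continuation = e^(−0.02)·[0.5822·17.4056 + 0.4178·67.0000] = 37.3719; exercise value = 25.0000 ≤ continuation, so V_0 = 37.3719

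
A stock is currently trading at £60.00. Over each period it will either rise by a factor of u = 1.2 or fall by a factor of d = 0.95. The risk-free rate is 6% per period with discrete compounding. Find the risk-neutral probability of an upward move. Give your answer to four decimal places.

Risk-neutral probability p = (1 + 0.06 − 0.95)/(1.2 − 0.95) = 0.1100/0.2500 = 0.4400

p = 0.4400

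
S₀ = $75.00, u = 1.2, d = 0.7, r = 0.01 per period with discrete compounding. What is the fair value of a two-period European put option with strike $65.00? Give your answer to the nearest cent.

Risk-neutral probability p = (1 + 0.01 − 0.7)/(1.2 − 0.7) = 0.3100/0.5000 = 0.6200
Terminal stock prices: S_uu = 108, S_ud = 63, S_dd = 36.75
Terminal payoffs (K − S): max(-43, 0) = 0, max(2, 0) = 2, max(28.25, 0) = 28.25
Node u (S = 90): V_u = 1/1.01·[0.6200·0.0000 + 0.3800·2.0000] = 0.7525
Node d (S = 52.5): V_d = 1/1.01·[0.6200·2.0000 + 0.3800·28.2500] = 11.8564
Node 0 (S = 75): V_0 = 1/1.01·[0.6200·0.7525 + 0.3800·11.8564] = 4.9228

$4.92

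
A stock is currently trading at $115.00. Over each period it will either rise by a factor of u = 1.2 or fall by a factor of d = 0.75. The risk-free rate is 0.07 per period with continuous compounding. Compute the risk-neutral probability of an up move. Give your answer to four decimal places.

p = 0.7167

Risk-neutral probability p = (e^0.07 − 0.75)/(1.2 − 0.75) = 0.3225/0.4500 = 0.7167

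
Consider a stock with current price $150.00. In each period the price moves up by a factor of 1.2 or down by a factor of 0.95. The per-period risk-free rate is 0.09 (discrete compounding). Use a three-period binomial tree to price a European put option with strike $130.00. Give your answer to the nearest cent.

Risk-neutral probability p = (1 + 0.09 − 0.95)/(1.2 − 0.95) = 0.1400/0.2500 = 0.5600
Terminal stock prices: S_uuu = 259.2, S_uud = 205.2, S_udd = 162.4, S_ddd = 128.6
Terminal payoffs (K − S): max(-129.2, 0) = 0, max(-75.2, 0) = 0, max(-32.45, 0) = 0, max(1.394, 0) = 1.394
Node uu (S = 216): V_uu = 1/1.09·[0.5600·0.0000 + 0.4400·0.0000] = 0.0000
Node ud (S = 171): V_ud = 1/1.09·[0.5600·0.0000 + 0.4400·0.0000] = 0.0000
Node dd (S = 135.4): V_dd = 1/1.09·[0.5600·0.0000 + 0.4400·1.3938] = 0.5626
Node u (S = 180): V_u = 1/1.09·[0.5600·0.0000 + 0.4400·0.0000] = 0.0000
Node d (S = 142.5): V_d = 1/1.09·[0.5600·0.0000 + 0.4400·0.5626] = 0.2271
Node 0 (S = 150): V_0 = 1/1.09·[0.5600·0.0000 + 0.4400·0.2271] = 0.0917

$0.09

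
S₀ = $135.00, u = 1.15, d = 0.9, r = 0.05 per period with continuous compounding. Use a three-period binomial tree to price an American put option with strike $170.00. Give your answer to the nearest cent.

Risk-neutral probability p = (e^0.05 − 0.9)/(1.15 − 0.9) = 0.1513/0.2500 = 0.6051
Terminal stock prices: S_uuu = 205.3, S_uud = 160.7, S_udd = 125.8, S_ddd = 98.42
Terminal payoffs (K − S): max(-35.32, 0) = 0, max(9.316, 0) = 9.316, max(44.25, 0) = 44.25, max(71.58, 0) = 71.58
Node uu (S = 178.5): continuation = e^(−0.05)·[0.6051·0.0000 + 0.3949·9.3163] = 3.4997; exercise value = 0.0000 ≤ continuation, so V_uu = 3.4997
Node ud (S = 139.7): continuation = e^(−0.05)·[0.6051·9.3163 + 0.3949·44.2475] = 21.9840; exercise value = 30.2750 > continuation, so V_ud = 30.2750 (exercise)
Node dd (S = 109.4): continuation = e^(−0.05)·[0.6051·44.2475 + 0.3949·71.5850] = 52.3590; exercise value = 60.6500 > continuation, so V_dd = 60.6500 (exercise)
Node u (S = 155.2): continuation = e^(−0.05)·[0.6051·3.4997 + 0.3949·30.2750] = 13.3873; exercise value = 14.7500 > continuation, so V_u = 14.7500 (exercise)
Node d (S = 121.5): continuation = e^(−0.05)·[0.6051·30.2750 + 0.3949·60.6500] = 40.2090; exercise value = 48.5000 > continuation, so V_d = 48.5000 (exercise)
Node 0 (S = 135): continuation = e^(−0.05)·[0.6051·14.7500 + 0.3949·48.5000] = 26.7090; exercise value = 35.0000 > continuation, so V_0 = 35.0000 (exercise)

$35.00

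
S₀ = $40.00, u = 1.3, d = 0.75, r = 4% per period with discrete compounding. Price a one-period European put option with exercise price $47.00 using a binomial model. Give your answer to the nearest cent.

$7.73

Risk-neutral probability p = (1 + 0.04 − 0.75)/(1.3 − 0.75) = 0.2900/0.5500 = 0.5273
Terminal stock prices: S_u = 52, S_d = 30
Terminal payoffs (K − S): max(-5, 0) = 0, max(17, 0) = 17
Node 0 (S = 40): V_0 = 1/1.04·[0.5273·0.0000 + 0.4727·17.0000] = 7.7273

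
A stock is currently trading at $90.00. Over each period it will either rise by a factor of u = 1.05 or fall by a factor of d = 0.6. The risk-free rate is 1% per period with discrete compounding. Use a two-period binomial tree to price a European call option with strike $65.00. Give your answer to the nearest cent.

Risk-neutral probability p = (1 + 0.01 − 0.6)/(1.05 − 0.6) = 0.4100/0.4500 = 0.9111
Terminal stock prices: S_uu = 99.23, S_ud = 56.7, S_dd = 32.4
Terminal payoffs (S − K): max(34.23, 0) = 34.23, max(-8.3, 0) = 0, max(-32.6, 0) = 0
Node u (S = 94.5): V_u = 1/1.01·[0.9111·34.2250 + 0.0889·0.0000] = 30.8740
Node d (S = 54): V_d = 1/1.01·[0.9111·0.0000 + 0.0889·0.0000] = 0.0000
Node 0 (S = 90): V_0 = 1/1.01·[0.9111·30.8740 + 0.0889·0.0000] = 27.8512

$27.85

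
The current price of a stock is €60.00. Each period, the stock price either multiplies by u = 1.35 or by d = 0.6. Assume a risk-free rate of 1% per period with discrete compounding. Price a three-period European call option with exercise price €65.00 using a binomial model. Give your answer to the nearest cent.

Risk-neutral probability p = (1 + 0.01 − 0.6)/(1.35 − 0.6) = 0.4100/0.7500 = 0.5467
Terminal stock prices: S_uuu = 147.6, S_uud = 65.61, S_udd = 29.16, S_ddd = 12.96
Terminal payoffs (S − K): max(82.62, 0) = 82.62, max(0.61, 0) = 0.61, max(-35.84, 0) = 0, max(-52.04, 0) = 0
Node uu (S = 109.4): V_uu = 1/1.01·[0.5467·82.6225 + 0.4533·0.6100] = 44.9936
Node ud (S = 48.6): V_ud = 1/1.01·[0.5467·0.6100 + 0.4533·0.0000] = 0.3302
Node dd (S = 21.6): V_dd = 1/1.01·[0.5467·0.0000 + 0.4533·0.0000] = 0.0000
Node u (S = 81): V_u = 1/1.01·[0.5467·44.9936 + 0.4533·0.3302] = 24.5011
Node d (S = 36): V_d = 1/1.01·[0.5467·0.3302 + 0.4533·0.0000] = 0.1787
Node 0 (S = 60): V_0 = 1/1.01·[0.5467·24.5011 + 0.4533·0.1787] = 13.3416

€13.34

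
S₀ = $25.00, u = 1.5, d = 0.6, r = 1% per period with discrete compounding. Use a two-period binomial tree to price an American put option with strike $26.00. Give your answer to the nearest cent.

$6.78

Risk-neutral probability p = (1 + 0.01 − 0.6)/(1.5 − 0.6) = 0.4100/0.9000 = 0.4556
Terminal stock prices: S_uu = 56.25, S_ud = 22.5, S_dd = 9
Terminal payoffs (K − S): max(-30.25, 0) = 0, max(3.5, 0) = 3.5, max(17, 0) = 17
Node u (S = 37.5): continuation = 1/1.01·[0.4556·0.0000 + 0.5444·3.5000] = 1.8867; exercise value = 0.0000 ≤ continuation, so V_u = 1.8867
Node d (S = 15): continuation = 1/1.01·[0.4556·3.5000 + 0.5444·17.0000] = 10.7426; exercise value = 11.0000 > continuation, so V_d = 11.0000 (exercise)
Node 0 (S = 25): continuation = 1/1.01·[0.4556·1.8867 + 0.5444·11.0000] = 6.7806; exercise value = 1.0000 ≤ continuation, so V_0 = 6.7806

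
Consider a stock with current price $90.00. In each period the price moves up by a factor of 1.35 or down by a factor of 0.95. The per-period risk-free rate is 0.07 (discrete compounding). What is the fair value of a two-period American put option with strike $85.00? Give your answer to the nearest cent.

$1.62

Risk-neutral probability p = (1 + 0.07 − 0.95)/(1.35 − 0.95) = 0.1200/0.4000 = 0.3000
Terminal stock prices: S_uu = 164, S_ud = 115.4, S_dd = 81.22
Terminal payoffs (K − S): max(-79.03, 0) = 0, max(-30.43, 0) = 0, max(3.775, 0) = 3.775
Node u (S = 121.5): continuation = 1/1.07·[0.3000·0.0000 + 0.7000·0.0000] = 0.0000; exercise value = 0.0000 ≤ continuation, so V_u = 0.0000
Node d (S = 85.5): continuation = 1/1.07·[0.3000·0.0000 + 0.7000·3.7750] = 2.4696; exercise value = 0.0000 ≤ continuation, so V_d = 2.4696
Node 0 (S = 90): continuation = 1/1.07·[0.3000·0.0000 + 0.7000·2.4696] = 1.6156; exercise value = 0.0000 ≤ continuation, so V_0 = 1.6156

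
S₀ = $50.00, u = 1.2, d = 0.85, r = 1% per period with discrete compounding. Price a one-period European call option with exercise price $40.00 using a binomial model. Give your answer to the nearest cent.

$10.40

Risk-neutral probability p = (1 + 0.01 − 0.85)/(1.2 − 0.85) = 0.1600/0.3500 = 0.4571
Terminal stock prices: S_u = 60, S_d = 42.5
Terminal payoffs (S − K): max(20, 0) = 20, max(2.5, 0) = 2.5
Node 0 (S = 50): V_0 = 1/1.01·[0.4571·20.0000 + 0.5429·2.5000] = 10.3960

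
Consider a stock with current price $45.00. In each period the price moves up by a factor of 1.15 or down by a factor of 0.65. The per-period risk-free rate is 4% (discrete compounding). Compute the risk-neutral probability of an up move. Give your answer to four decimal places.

p = 0.7800

Risk-neutral probability p = (1 + 0.04 − 0.65)/(1.15 − 0.65) = 0.3900/0.5000 = 0.7800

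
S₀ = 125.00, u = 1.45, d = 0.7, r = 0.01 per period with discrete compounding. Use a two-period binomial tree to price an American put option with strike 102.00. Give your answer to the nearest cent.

Risk-neutral probability p = (1 + 0.01 − 0.7)/(1.45 − 0.7) = 0.3100/0.7500 = 0.4133
Terminal stock prices: S_uu = 262.8, S_ud = 126.9, S_dd = 61.25
Terminal payoffs (K − S): max(-160.8, 0) = 0, max(-24.87, 0) = 0, max(40.75, 0) = 40.75
Node u (S = 181.2): continuation = 1/1.01·[0.4133·0.0000 + 0.5867·0.0000] = 0.0000; exercise value = 0.0000 ≤ continuation, so V_u = 0.0000
Node d (S = 87.5): continuation = 1/1.01·[0.4133·0.0000 + 0.5867·40.7500] = 23.6700; exercise value = 14.5000 ≤ continuation, so V_d = 23.6700
Node 0 (S = 125): continuation = 1/1.01·[0.4133·0.0000 + 0.5867·23.6700] = 13.7489; exercise value = 0.0000 ≤ continuation, so V_0 = 13.7489

13.75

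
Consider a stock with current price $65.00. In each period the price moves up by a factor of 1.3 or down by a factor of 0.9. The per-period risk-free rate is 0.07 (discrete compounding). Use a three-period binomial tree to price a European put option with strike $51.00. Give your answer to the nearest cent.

$0.56

Risk-neutral probability p = (1 + 0.07 − 0.9)/(1.3 − 0.9) = 0.1700/0.4000 = 0.4250
Terminal stock prices: S_uuu = 142.8, S_uud = 98.87, S_udd = 68.45, S_ddd = 47.39
Terminal payoffs (K − S): max(-91.81, 0) = 0, max(-47.87, 0) = 0, max(-17.45, 0) = 0, max(3.615, 0) = 3.615
Node uu (S = 109.9): V_uu = 1/1.07·[0.4250·0.0000 + 0.5750·0.0000] = 0.0000
Node ud (S = 76.05): V_ud = 1/1.07·[0.4250·0.0000 + 0.5750·0.0000] = 0.0000
Node dd (S = 52.65): V_dd = 1/1.07·[0.4250·0.0000 + 0.5750·3.6150] = 1.9426
Node u (S = 84.5): V_u = 1/1.07·[0.4250·0.0000 + 0.5750·0.0000] = 0.0000
Node d (S = 58.5): V_d = 1/1.07·[0.4250·0.0000 + 0.5750·1.9426] = 1.0439
Node 0 (S = 65): V_0 = 1/1.07·[0.4250·0.0000 + 0.5750·1.0439] = 0.5610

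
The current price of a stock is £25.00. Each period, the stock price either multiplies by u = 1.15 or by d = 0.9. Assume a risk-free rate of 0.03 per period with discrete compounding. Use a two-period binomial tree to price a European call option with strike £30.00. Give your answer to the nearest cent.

£0.78

Risk-neutral probability p = (1 + 0.03 − 0.9)/(1.15 − 0.9) = 0.1300/0.2500 = 0.5200
Terminal stock prices: S_uu = 33.06, S_ud = 25.87, S_dd = 20.25
Terminal payoffs (S − K): max(3.062, 0) = 3.062, max(-4.125, 0) = 0, max(-9.75, 0) = 0
Node u (S = 28.75): V_u = 1/1.03·[0.5200·3.0625 + 0.4800·0.0000] = 1.5461
Node d (S = 22.5): V_d = 1/1.03·[0.5200·0.0000 + 0.4800·0.0000] = 0.0000
Node 0 (S = 25): V_0 = 1/1.03·[0.5200·1.5461 + 0.4800·0.0000] = 0.7806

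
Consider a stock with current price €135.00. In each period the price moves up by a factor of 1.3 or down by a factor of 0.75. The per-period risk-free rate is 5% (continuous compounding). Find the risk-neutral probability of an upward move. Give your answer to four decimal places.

p = 0.5478

Risk-neutral probability p = (e^0.05 − 0.75)/(1.3 − 0.75) = 0.3013/0.5500 = 0.5478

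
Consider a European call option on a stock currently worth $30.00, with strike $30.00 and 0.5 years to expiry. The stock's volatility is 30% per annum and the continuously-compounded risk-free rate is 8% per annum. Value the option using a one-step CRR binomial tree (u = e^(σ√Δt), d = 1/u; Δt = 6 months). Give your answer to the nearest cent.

CRR parameters: u = e^(σ√Δt) = e^(0.3·√0.5) = 1.2363, d = 1/u = 0.8089
Per-period rate: rΔt = 0.08·0.5 = 0.04, so R = e^0.04 = 1.0408
Risk-neutral probability p = (e^0.04 − 0.8089)/(1.2363 − 0.8089) = 0.2320/0.4275 = 0.5426
Terminal stock prices: S_u = 37.09, S_d = 24.27
Terminal payoffs (S − K): max(7.089, 0) = 7.089, max(-5.734, 0) = 0
Node 0 (S = 30): V_0 = e^(−0.04)·[0.5426·7.0893 + 0.4574·0.0000] = 3.6961

$3.70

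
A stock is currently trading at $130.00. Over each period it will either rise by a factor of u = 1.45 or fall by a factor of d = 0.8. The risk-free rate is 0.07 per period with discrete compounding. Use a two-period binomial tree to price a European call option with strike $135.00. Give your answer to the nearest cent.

$27.55

Risk-neutral probability p = (1 + 0.07 − 0.8)/(1.45 − 0.8) = 0.2700/0.6500 = 0.4154
Terminal stock prices: S_uu = 273.3, S_ud = 150.8, S_dd = 83.2
Terminal payoffs (S − K): max(138.3, 0) = 138.3, max(15.8, 0) = 15.8, max(-51.8, 0) = 0
Node u (S = 188.5): V_u = 1/1.07·[0.4154·138.3250 + 0.5846·15.8000] = 62.3318
Node d (S = 104): V_d = 1/1.07·[0.4154·15.8000 + 0.5846·0.0000] = 6.1337
Node 0 (S = 130): V_0 = 1/1.07·[0.4154·62.3318 + 0.5846·6.1337] = 27.5491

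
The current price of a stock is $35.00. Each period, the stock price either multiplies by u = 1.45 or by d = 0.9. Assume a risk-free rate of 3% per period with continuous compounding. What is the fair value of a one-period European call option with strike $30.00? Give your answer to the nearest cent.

Risk-neutral probability p = (e^0.03 − 0.9)/(1.45 − 0.9) = 0.1305/0.5500 = 0.2372
Terminal stock prices: S_u = 50.75, S_d = 31.5
Terminal payoffs (S − K): max(20.75, 0) = 20.75, max(1.5, 0) = 1.5
Node 0 (S = 35): V_0 = e^(−0.03)·[0.2372·20.7500 + 0.7628·1.5000] = 5.8866

$5.89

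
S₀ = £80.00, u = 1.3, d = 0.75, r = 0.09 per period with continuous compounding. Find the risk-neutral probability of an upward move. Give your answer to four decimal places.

p = 0.6258

Risk-neutral probability p = (e^0.09 − 0.75)/(1.3 − 0.75) = 0.3442/0.5500 = 0.6258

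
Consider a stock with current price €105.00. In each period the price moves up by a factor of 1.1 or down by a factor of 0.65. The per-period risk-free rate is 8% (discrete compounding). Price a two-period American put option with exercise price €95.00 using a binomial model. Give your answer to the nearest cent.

€1.83

Risk-neutral probability p = (1 + 0.08 − 0.65)/(1.1 − 0.65) = 0.4300/0.4500 = 0.9556
Terminal stock prices: S_uu = 127.1, S_ud = 75.08, S_dd = 44.36
Terminal payoffs (K − S): max(-32.05, 0) = 0, max(19.92, 0) = 19.92, max(50.64, 0) = 50.64
Node u (S = 115.5): continuation = 1/1.08·[0.9556·0.0000 + 0.0444·19.9250] = 0.8200; exercise value = 0.0000 ≤ continuation, so V_u = 0.8200
Node d (S = 68.25): continuation = 1/1.08·[0.9556·19.9250 + 0.0444·50.6375] = 19.7130; exercise value = 26.7500 > continuation, so V_d = 26.7500 (exercise)
Node 0 (S = 105): continuation = 1/1.08·[0.9556·0.8200 + 0.0444·26.7500] = 1.8263; exercise value = 0.0000 ≤ continuation, so V_0 = 1.8263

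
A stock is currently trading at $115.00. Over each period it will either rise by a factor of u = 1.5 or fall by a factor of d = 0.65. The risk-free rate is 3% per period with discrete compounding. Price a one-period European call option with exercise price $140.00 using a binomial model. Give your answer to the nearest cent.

$14.11

Risk-neutral probability p = (1 + 0.03 − 0.65)/(1.5 − 0.65) = 0.3800/0.8500 = 0.4471
Terminal stock prices: S_u = 172.5, S_d = 74.75
Terminal payoffs (S − K): max(32.5, 0) = 32.5, max(-65.25, 0) = 0
Node 0 (S = 115): V_0 = 1/1.03·[0.4471·32.5000 + 0.5529·0.0000] = 14.1062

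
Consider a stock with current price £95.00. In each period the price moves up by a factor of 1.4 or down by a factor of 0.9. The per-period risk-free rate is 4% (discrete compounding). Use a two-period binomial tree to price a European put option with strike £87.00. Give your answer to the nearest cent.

Risk-neutral probability p = (1 + 0.04 − 0.9)/(1.4 − 0.9) = 0.1400/0.5000 = 0.2800
Terminal stock prices: S_uu = 186.2, S_ud = 119.7, S_dd = 76.95
Terminal payoffs (K − S): max(-99.2, 0) = 0, max(-32.7, 0) = 0, max(10.05, 0) = 10.05
Node u (S = 133): V_u = 1/1.04·[0.2800·0.0000 + 0.7200·0.0000] = 0.0000
Node d (S = 85.5): V_d = 1/1.04·[0.2800·0.0000 + 0.7200·10.0500] = 6.9577
Node 0 (S = 95): V_0 = 1/1.04·[0.2800·0.0000 + 0.7200·6.9577] = 4.8169

£4.82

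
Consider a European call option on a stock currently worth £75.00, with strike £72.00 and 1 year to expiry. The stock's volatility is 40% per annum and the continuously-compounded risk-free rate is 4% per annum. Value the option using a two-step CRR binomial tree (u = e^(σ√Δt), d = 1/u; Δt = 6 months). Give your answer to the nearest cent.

£13.91

CRR parameters: u = e^(σ√Δt) = e^(0.4·√0.5) = 1.3269, d = 1/u = 0.7536
Per-period rate: rΔt = 0.04·0.5 = 0.02, so R = e^0.02 = 1.0202
Risk-neutral probability p = (e^0.02 − 0.7536)/(1.3269 − 0.7536) = 0.2666/0.5733 = 0.4650
Terminal stock prices: S_uu = 132, S_ud = 75, S_dd = 42.6
Terminal payoffs (S − K): max(60.05, 0) = 60.05, max(3, 0) = 3, max(-29.4, 0) = 0
Node u (S = 99.52): V_u = e^(−0.02)·[0.4650·60.0491 + 0.5350·3.0000] = 28.9429
Node d (S = 56.52): V_d = e^(−0.02)·[0.4650·3.0000 + 0.5350·0.0000] = 1.3674
Node 0 (S = 75): V_0 = e^(−0.02)·[0.4650·28.9429 + 0.5350·1.3674] = 13.9089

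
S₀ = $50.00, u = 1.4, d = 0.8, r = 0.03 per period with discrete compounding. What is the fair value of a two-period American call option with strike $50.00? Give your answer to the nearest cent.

$9.32

Risk-neutral probability p = (1 + 0.03 − 0.8)/(1.4 − 0.8) = 0.2300/0.6000 = 0.3833
Terminal stock prices: S_uu = 98, S_ud = 56, S_dd = 32
Terminal payoffs (S − K): max(48, 0) = 48, max(6, 0) = 6, max(-18, 0) = 0
Node u (S = 70): continuation = 1/1.03·[0.3833·48.0000 + 0.6167·6.0000] = 21.4563; exercise value = 20.0000 ≤ continuation, so V_u = 21.4563
Node d (S = 40): continuation = 1/1.03·[0.3833·6.0000 + 0.6167·0.0000] = 2.2330; exercise value = 0.0000 ≤ continuation, so V_d = 2.2330
Node 0 (S = 50): continuation = 1/1.03·[0.3833·21.4563 + 0.6167·2.2330] = 9.3223; exercise value = 0.0000 ≤ continuation, so V_0 = 9.3223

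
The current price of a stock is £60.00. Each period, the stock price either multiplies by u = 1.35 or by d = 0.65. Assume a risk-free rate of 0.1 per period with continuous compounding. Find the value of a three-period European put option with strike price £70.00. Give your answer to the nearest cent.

£8.02

Risk-neutral probability p = (e^0.1 − 0.65)/(1.35 − 0.65) = 0.4552/0.7000 = 0.6502
Terminal stock prices: S_uuu = 147.6, S_uud = 71.08, S_udd = 34.22, S_ddd = 16.48
Terminal payoffs (K − S): max(-77.62, 0) = 0, max(-1.078, 0) = 0, max(35.78, 0) = 35.78, max(53.52, 0) = 53.52
Node uu (S = 109.4): V_uu = e^(−0.1)·[0.6502·0.0000 + 0.3498·0.0000] = 0.0000
Node ud (S = 52.65): V_ud = e^(−0.1)·[0.6502·0.0000 + 0.3498·35.7775] = 11.3226
Node dd (S = 25.35): V_dd = e^(−0.1)·[0.6502·35.7775 + 0.3498·53.5225] = 37.9886
Node u (S = 81): V_u = e^(−0.1)·[0.6502·0.0000 + 0.3498·11.3226] = 3.5833
Node d (S = 39): V_d = e^(−0.1)·[0.6502·11.3226 + 0.3498·37.9886] = 18.6842
Node 0 (S = 60): V_0 = e^(−0.1)·[0.6502·3.5833 + 0.3498·18.6842] = 8.0213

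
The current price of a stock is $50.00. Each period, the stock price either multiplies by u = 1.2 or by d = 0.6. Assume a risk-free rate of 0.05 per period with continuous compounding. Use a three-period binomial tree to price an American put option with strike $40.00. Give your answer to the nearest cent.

$3.09

Risk-neutral probability p = (e^0.05 − 0.6)/(1.2 − 0.6) = 0.4513/0.6000 = 0.7521
Terminal stock prices: S_uuu = 86.4, S_uud = 43.2, S_udd = 21.6, S_ddd = 10.8
Terminal payoffs (K − S): max(-46.4, 0) = 0, max(-3.2, 0) = 0, max(18.4, 0) = 18.4, max(29.2, 0) = 29.2
Node uu (S = 72): continuation = e^(−0.05)·[0.7521·0.0000 + 0.2479·0.0000] = 0.0000; exercise value = 0.0000 ≤ continuation, so V_uu = 0.0000
Node ud (S = 36): continuation = e^(−0.05)·[0.7521·0.0000 + 0.2479·18.4000] = 4.3386; exercise value = 4.0000 ≤ continuation, so V_ud = 4.3386
Node dd (S = 18): continuation = e^(−0.05)·[0.7521·18.4000 + 0.2479·29.2000] = 20.0492; exercise value = 22.0000 > continuation, so V_dd = 22.0000 (exercise)
Node u (S = 60): continuation = e^(−0.05)·[0.7521·0.0000 + 0.2479·4.3386] = 1.0230; exercise value = 0.0000 ≤ continuation, so V_u = 1.0230
Node d (S = 30): continuation = e^(−0.05)·[0.7521·4.3386 + 0.2479·22.0000] = 8.2914; exercise value = 10.0000 > continuation, so V_d = 10.0000 (exercise)
Node 0 (S = 50): continuation = e^(−0.05)·[0.7521·1.0230 + 0.2479·10.0000] = 3.0898; exercise value = 0.0000 ≤ continuation, so V_0 = 3.0898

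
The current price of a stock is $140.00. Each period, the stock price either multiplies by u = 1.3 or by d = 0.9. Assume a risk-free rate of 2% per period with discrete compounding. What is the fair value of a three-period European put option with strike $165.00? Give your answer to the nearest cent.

$27.65

Risk-neutral probability p = (1 + 0.02 − 0.9)/(1.3 − 0.9) = 0.1200/0.4000 = 0.3000
Terminal stock prices: S_uuu = 307.6, S_uud = 212.9, S_udd = 147.4, S_ddd = 102.1
Terminal payoffs (K − S): max(-142.6, 0) = 0, max(-47.94, 0) = 0, max(17.58, 0) = 17.58, max(62.94, 0) = 62.94
Node uu (S = 236.6): V_uu = 1/1.02·[0.3000·0.0000 + 0.7000·0.0000] = 0.0000
Node ud (S = 163.8): V_ud = 1/1.02·[0.3000·0.0000 + 0.7000·17.5800] = 12.0647
Node dd (S = 113.4): V_dd = 1/1.02·[0.3000·17.5800 + 0.7000·62.9400] = 48.3647
Node u (S = 182): V_u = 1/1.02·[0.3000·0.0000 + 0.7000·12.0647] = 8.2797
Node d (S = 126): V_d = 1/1.02·[0.3000·12.0647 + 0.7000·48.3647] = 36.7399
Node 0 (S = 140): V_0 = 1/1.02·[0.3000·8.2797 + 0.7000·36.7399] = 27.6489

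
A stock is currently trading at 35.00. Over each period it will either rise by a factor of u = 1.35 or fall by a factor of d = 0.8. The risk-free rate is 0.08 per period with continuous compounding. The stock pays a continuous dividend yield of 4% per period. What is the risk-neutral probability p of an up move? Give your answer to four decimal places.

p = 0.4378

Per-period risk-free factor R = e^0.08 = 1.0833; dividend-adjusted growth = e^(0.08−0.04) = 1.0408.
Risk-neutral probability p = (1.0408 − 0.8)/(1.35 − 0.8) = 0.2408/0.5500 = 0.4378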